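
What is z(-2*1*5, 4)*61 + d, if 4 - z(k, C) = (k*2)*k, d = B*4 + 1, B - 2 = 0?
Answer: -11947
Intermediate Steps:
B = 2 (B = 2 + 0 = 2)
d = 9 (d = 2*4 + 1 = 8 + 1 = 9)
z(k, C) = 4 - 2*k**2 (z(k, C) = 4 - k*2*k = 4 - 2*k*k = 4 - 2*k**2)
z(-2*1*5, 4)*61 + d = (4 - 2*(-2*1*5)**2)*61 + 9 = (4 - 2*(-2*5)**2)*61 + 9 = (4 - 2*(-10)**2)*61 + 9 = (4 - 2*100)*61 + 9 = (4 - 200)*61 + 9 = -196*61 + 9 = -11956 + 9 = -11947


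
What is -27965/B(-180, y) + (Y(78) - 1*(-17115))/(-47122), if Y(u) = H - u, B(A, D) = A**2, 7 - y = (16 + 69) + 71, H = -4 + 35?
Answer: -187076993/152675280 ≈ -1.2253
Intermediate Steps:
H = 31
y = -149 (y = 7 - ((16 + 69) + 71) = 7 - (85 + 71) = 7 - 1*156 = 7 - 156 = -149)
Y(u) = 31 - u
-27965/B(-180, y) + (Y(78) - 1*(-17115))/(-47122) = -27965/((-180)**2) + ((31 - 1*78) - 1*(-17115))/(-47122) = -27965/32400 + ((31 - 78) + 17115)*(-1/47122) = -27965*1/32400 + (-47 + 17115)*(-1/47122) = -5593/6480 + 17068*(-1/47122) = -5593/6480 - 8534/23561 = -187076993/152675280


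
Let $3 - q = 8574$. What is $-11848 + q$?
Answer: $-20419$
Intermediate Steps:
$q = -8571$ ($q = 3 - 8574 = -8571$)
$-11848 + q = -11848 - 8571 = -20419$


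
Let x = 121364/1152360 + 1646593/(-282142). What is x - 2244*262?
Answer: -11947149821088697/20320572195 ≈ -5.8793e+5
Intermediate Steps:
x = -116451626737/20320572195 (x = 121364*(1/1152360) + 1646593*(-1/282142) = 30341/288090 - 1646593/282142 = -116451626737/20320572195 ≈ -5.7307)
x - 2244*262 = -116451626737/20320572195 - 2244*262 = -116451626737/20320572195 - 587928 = -11947149821088697/20320572195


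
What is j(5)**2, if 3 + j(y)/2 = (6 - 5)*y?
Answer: 16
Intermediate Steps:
j(y) = -6 + 2*y (j(y) = -6 + 2*((6 - 5)*y) = -6 + 2*(1*y) = -6 + 2*y)
j(5)**2 = (-6 + 2*5)**2 = (-6 + 10)**2 = 4**2 = 16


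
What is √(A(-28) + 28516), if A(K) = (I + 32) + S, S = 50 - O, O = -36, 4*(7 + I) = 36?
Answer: 2*√7159 ≈ 169.22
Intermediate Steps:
I = 2 (I = -7 + (¼)*36 = -7 + 9 = 2)
S = 86 (S = 50 - 1*(-36) = 50 + 36 = 86)
A(K) = 120 (A(K) = (2 + 32) + 86 = 34 + 86 = 120)
√(A(-28) + 28516) = √(120 + 28516) = √28636 = 2*√7159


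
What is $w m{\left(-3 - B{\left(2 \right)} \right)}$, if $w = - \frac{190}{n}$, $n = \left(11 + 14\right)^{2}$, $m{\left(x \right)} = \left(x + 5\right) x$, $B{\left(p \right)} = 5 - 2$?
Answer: $- \frac{228}{125} \approx -1.824$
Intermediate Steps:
$B{\left(p \right)} = 3$
$m{\left(x \right)} = x \left(5 + x\right)$ ($m{\left(x \right)} = \left(5 + x\right) x = x \left(5 + x\right)$)
$n = 625$ ($n = 25^{2} = 625$)
$w = - \frac{38}{125}$ ($w = - \frac{190}{625} = \left(-190\right) \frac{1}{625} = - \frac{38}{125} \approx -0.304$)
$w m{\left(-3 - B{\left(2 \right)} \right)} = - \frac{38 \left(-3 - 3\right) \left(5 - 6\right)}{125} = - \frac{38 \left(- 6 \left(5 - 6\right)\right)}{125} = - \frac{38 \left(\left(-6\right) \left(-1\right)\right)}{125} = \left(- \frac{38}{125}\right) 6 = - \frac{228}{125}$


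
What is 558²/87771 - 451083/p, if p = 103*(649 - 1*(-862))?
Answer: 2955502473/4553354681 ≈ 0.64908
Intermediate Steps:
p = 155633 (p = 103*(649 + 862) = 103*1511 = 155633)
558²/87771 - 451083/p = 558²/87771 - 451083/155633 = 311364*(1/87771) - 451083*1/155633 = 103788/29257 - 451083/155633 = 2955502473/4553354681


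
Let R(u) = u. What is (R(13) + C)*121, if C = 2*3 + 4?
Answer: 2783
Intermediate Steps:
C = 10 (C = 6 + 4 = 10)
(R(13) + C)*121 = (13 + 10)*121 = 23*121 = 2783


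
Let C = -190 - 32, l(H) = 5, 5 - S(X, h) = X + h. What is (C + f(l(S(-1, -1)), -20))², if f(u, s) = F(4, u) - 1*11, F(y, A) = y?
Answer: 52441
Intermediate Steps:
S(X, h) = 5 - X - h (S(X, h) = 5 - (X + h) = 5 + (-X - h) = 5 - X - h)
f(u, s) = -7 (f(u, s) = 4 - 1*11 = 4 - 11 = -7)
C = -222
(C + f(l(S(-1, -1)), -20))² = (-222 - 7)² = (-229)² = 52441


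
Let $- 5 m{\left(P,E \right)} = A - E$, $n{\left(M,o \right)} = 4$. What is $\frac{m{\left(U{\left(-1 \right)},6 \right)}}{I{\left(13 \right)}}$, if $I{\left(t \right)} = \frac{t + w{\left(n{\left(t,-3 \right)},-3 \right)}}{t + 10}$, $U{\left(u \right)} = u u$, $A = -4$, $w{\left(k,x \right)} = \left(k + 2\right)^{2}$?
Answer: $\frac{46}{49} \approx 0.93878$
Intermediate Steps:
$w{\left(k,x \right)} = \left(2 + k\right)^{2}$
$U{\left(u \right)} = u^{2}$
$m{\left(P,E \right)} = \frac{4}{5} + \frac{E}{5}$ ($m{\left(P,E \right)} = - \frac{-4 - E}{5} = \frac{4}{5} + \frac{E}{5}$)
$I{\left(t \right)} = \frac{36 + t}{10 + t}$ ($I{\left(t \right)} = \frac{t + \left(2 + 4\right)^{2}}{t + 10} = \frac{t + 6^{2}}{10 + t} = \frac{t + 36}{10 + t} = \frac{36 + t}{10 + t}$)
$\frac{m{\left(U{\left(-1 \right)},6 \right)}}{I{\left(13 \right)}} = \frac{\frac{4}{5} + \frac{1}{5} \cdot 6}{\frac{1}{10 + 13} \left(36 + 13\right)} = \frac{\frac{4}{5} + \frac{6}{5}}{\frac{1}{23} \cdot 49} = \frac{2}{\frac{1}{23} \cdot 49} = \frac{2}{\frac{49}{23}} = 2 \cdot \frac{23}{49} = \frac{46}{49}$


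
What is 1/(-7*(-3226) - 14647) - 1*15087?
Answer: -119715344/7935 ≈ -15087.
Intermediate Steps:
1/(-7*(-3226) - 14647) - 1*15087 = 1/(22582 - 14647) - 15087 = 1/7935 - 15087 = -119715344/7935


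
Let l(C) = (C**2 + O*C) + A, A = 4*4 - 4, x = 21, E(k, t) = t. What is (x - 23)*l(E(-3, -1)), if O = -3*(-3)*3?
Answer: 28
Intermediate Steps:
O = 27 (O = 9*3 = 27)
A = 12 (A = 16 - 4 = 12)
l(C) = 12 + C**2 + 27*C (l(C) = (C**2 + 27*C) + 12 = 12 + C**2 + 27*C)
(x - 23)*l(E(-3, -1)) = (21 - 23)*(12 + (-1)**2 + 27*(-1)) = -2*(12 + 1 - 27) = -2*(-14) = 28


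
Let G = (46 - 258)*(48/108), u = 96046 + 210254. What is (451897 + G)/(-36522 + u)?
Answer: 4066225/2428002 ≈ 1.6747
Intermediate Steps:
u = 306300
G = -848/9 (G = -10176/108 = -212*4/9 = -848/9 ≈ -94.222)
(451897 + G)/(-36522 + u) = (451897 - 848/9)/(-36522 + 306300) = (4066225/9)/269778 = (4066225/9)*(1/269778) = 4066225/2428002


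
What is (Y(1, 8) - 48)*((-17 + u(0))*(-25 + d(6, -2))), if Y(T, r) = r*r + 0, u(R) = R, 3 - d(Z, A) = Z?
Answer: 7616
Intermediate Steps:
d(Z, A) = 3 - Z
Y(T, r) = r² (Y(T, r) = r² + 0 = r²)
(Y(1, 8) - 48)*((-17 + u(0))*(-25 + d(6, -2))) = (8² - 48)*((-17 + 0)*(-25 + (3 - 1*6))) = (64 - 48)*(-17*(-25 + (3 - 6))) = 16*(-17*(-25 - 3)) = 16*(-17*(-28)) = 16*476 = 7616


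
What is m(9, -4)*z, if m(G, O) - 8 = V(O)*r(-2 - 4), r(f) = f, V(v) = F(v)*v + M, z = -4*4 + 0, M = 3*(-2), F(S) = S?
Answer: 832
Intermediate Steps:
M = -6
z = -16 (z = -16 + 0 = -16)
V(v) = -6 + v**2 (V(v) = v*v - 6 = v**2 - 6 = -6 + v**2)
m(G, O) = 44 - 6*O**2 (m(G, O) = 8 + (-6 + O**2)*(-2 - 4) = 8 + (-6 + O**2)*(-6) = 8 + (36 - 6*O**2) = 44 - 6*O**2)
m(9, -4)*z = (44 - 6*(-4)**2)*(-16) = (44 - 6*16)*(-16) = (44 - 96)*(-16) = -52*(-16) = 832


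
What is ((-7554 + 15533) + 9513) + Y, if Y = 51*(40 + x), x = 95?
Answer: 24377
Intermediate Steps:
Y = 6885 (Y = 51*(40 + 95) = 51*135 = 6885)
((-7554 + 15533) + 9513) + Y = ((-7554 + 15533) + 9513) + 6885 = (7979 + 9513) + 6885 = 17492 + 6885 = 24377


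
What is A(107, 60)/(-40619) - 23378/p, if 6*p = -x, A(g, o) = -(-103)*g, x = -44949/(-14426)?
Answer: 27397433885021/608594477 ≈ 45018.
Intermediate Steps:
x = 44949/14426 (x = -44949*(-1/14426) = 44949/14426 ≈ 3.1158)
A(g, o) = 103*g
p = -14983/28852 (p = (-1*44949/14426)/6 = (⅙)*(-44949/14426) = -14983/28852 ≈ -0.51931)
A(107, 60)/(-40619) - 23378/p = (103*107)/(-40619) - 23378/(-14983/28852) = 11021*(-1/40619) - 23378*(-28852/14983) = -11021/40619 + 674502056/14983 = 27397433885021/608594477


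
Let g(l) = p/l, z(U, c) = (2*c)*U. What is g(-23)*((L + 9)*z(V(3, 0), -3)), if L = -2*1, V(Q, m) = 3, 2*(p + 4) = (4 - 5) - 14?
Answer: -63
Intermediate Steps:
p = -23/2 (p = -4 + ((4 - 5) - 14)/2 = -4 + (-1 - 14)/2 = -4 + (½)*(-15) = -4 - 15/2 = -23/2 ≈ -11.500)
z(U, c) = 2*U*c
L = -2
g(l) = -23/(2*l)
g(-23)*((L + 9)*z(V(3, 0), -3)) = (-23/2/(-23))*((-2 + 9)*(2*3*(-3))) = (-23/2*(-1/23))*(7*(-18)) = (½)*(-126) = -63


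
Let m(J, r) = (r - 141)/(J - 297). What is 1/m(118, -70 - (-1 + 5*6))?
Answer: 179/240 ≈ 0.74583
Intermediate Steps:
m(J, r) = (-141 + r)/(-297 + J)
1/m(118, -70 - (-1 + 5*6)) = 1/((-141 + (-70 - (-1 + 5*6)))/(-297 + 118)) = 1/((-141 + (-70 - (-1 + 30)))/(-179)) = 1/(-(-141 + (-70 - 1*29))/179) = 1/(-(-141 + (-70 - 29))/179) = 1/(-(-141 - 99)/179) = 1/(-1/179*(-240)) = 1/(240/179) = 179/240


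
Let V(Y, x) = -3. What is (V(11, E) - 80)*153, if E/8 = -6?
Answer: -12699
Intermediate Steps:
E = -48 (E = 8*(-6) = -48)
(V(11, E) - 80)*153 = (-3 - 80)*153 = -83*153 = -12699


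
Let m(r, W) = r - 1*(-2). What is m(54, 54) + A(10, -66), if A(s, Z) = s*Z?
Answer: -604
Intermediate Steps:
m(r, W) = 2 + r (m(r, W) = r + 2 = 2 + r)
A(s, Z) = Z*s
m(54, 54) + A(10, -66) = (2 + 54) - 66*10 = 56 - 660 = -604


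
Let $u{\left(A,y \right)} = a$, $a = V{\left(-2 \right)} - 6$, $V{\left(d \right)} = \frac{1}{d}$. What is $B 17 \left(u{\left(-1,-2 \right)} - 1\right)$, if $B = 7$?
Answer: $- \frac{1785}{2} \approx -892.5$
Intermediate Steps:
$a = - \frac{13}{2}$ ($a = \frac{1}{-2} - 6 = - \frac{1}{2} - 6 = - \frac{13}{2} \approx -6.5$)
$u{\left(A,y \right)} = - \frac{13}{2}$
$B 17 \left(u{\left(-1,-2 \right)} - 1\right) = 7 \cdot 17 \left(- \frac{13}{2} - 1\right) = 119 \left(- \frac{15}{2}\right) = - \frac{1785}{2}$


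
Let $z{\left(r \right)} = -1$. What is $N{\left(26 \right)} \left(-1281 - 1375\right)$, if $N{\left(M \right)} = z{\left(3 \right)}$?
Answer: $2656$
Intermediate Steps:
$N{\left(M \right)} = -1$
$N{\left(26 \right)} \left(-1281 - 1375\right) = - (-1281 - 1375) = \left(-1\right) \left(-2656\right) = 2656$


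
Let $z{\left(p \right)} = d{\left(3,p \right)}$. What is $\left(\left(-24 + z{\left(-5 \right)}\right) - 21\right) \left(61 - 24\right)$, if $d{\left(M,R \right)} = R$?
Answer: $-1850$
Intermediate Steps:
$z{\left(p \right)} = p$
$\left(\left(-24 + z{\left(-5 \right)}\right) - 21\right) \left(61 - 24\right) = \left(\left(-24 - 5\right) - 21\right) \left(61 - 24\right) = \left(-29 - 21\right) \left(61 - 24\right) = \left(-50\right) 37 = -1850$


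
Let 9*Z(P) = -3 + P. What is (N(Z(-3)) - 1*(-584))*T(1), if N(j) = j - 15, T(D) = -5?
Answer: -8525/3 ≈ -2841.7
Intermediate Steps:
Z(P) = -⅓ + P/9 (Z(P) = (-3 + P)/9 = -⅓ + P/9)
N(j) = -15 + j
(N(Z(-3)) - 1*(-584))*T(1) = ((-15 + (-⅓ + (⅑)*(-3))) - 1*(-584))*(-5) = ((-15 + (-⅓ - ⅓)) + 584)*(-5) = ((-15 - ⅔) + 584)*(-5) = (-47/3 + 584)*(-5) = (1705/3)*(-5) = -8525/3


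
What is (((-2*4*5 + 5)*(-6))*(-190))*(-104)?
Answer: 4149600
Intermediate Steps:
(((-2*4*5 + 5)*(-6))*(-190))*(-104) = (((-8*5 + 5)*(-6))*(-190))*(-104) = (((-40 + 5)*(-6))*(-190))*(-104) = (-35*(-6)*(-190))*(-104) = (210*(-190))*(-104) = -39900*(-104) = 4149600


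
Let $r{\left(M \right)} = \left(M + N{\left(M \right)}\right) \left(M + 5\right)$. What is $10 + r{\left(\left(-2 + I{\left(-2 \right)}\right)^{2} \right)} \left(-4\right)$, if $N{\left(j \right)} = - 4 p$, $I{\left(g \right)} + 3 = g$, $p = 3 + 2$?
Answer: $-6254$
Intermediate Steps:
$p = 5$
$I{\left(g \right)} = -3 + g$
$N{\left(j \right)} = -20$ ($N{\left(j \right)} = \left(-4\right) 5 = -20$)
$r{\left(M \right)} = \left(-20 + M\right) \left(5 + M\right)$ ($r{\left(M \right)} = \left(M - 20\right) \left(M + 5\right) = \left(-20 + M\right) \left(5 + M\right)$)
$10 + r{\left(\left(-2 + I{\left(-2 \right)}\right)^{2} \right)} \left(-4\right) = 10 + \left(-100 + \left(\left(-2 - 5\right)^{2}\right)^{2} - 15 \left(-2 - 5\right)^{2}\right) \left(-4\right) = 10 + \left(-100 + \left(\left(-7\right)^{2}\right)^{2} - 15 \left(-7\right)^{2}\right) \left(-4\right) = 10 + \left(-100 + 49^{2} - 735\right) \left(-4\right) = 10 + \left(-100 + 2401 - 735\right) \left(-4\right) = 10 + 1566 \left(-4\right) = 10 - 6264 = -6254$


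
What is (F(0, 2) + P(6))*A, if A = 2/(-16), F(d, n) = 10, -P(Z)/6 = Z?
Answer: 13/4 ≈ 3.2500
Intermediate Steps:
P(Z) = -6*Z
A = -⅛ (A = 2*(-1/16) = -⅛ ≈ -0.12500)
(F(0, 2) + P(6))*A = (10 - 6*6)*(-⅛) = (10 - 36)*(-⅛) = -26*(-⅛) = 13/4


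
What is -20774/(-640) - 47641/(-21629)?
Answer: 239905543/6921280 ≈ 34.662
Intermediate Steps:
-20774/(-640) - 47641/(-21629) = -20774*(-1/640) - 47641*(-1/21629) = 10387/320 + 47641/21629 = 239905543/6921280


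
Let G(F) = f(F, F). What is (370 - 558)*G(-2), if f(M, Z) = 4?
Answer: -752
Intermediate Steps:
G(F) = 4
(370 - 558)*G(-2) = (370 - 558)*4 = -188*4 = -752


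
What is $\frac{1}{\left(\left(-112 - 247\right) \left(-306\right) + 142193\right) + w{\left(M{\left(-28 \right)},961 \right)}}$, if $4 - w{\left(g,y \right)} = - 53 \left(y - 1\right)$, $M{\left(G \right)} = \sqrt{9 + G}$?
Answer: $\frac{1}{302931} \approx 3.3011 \cdot 10^{-6}$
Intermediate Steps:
$w{\left(g,y \right)} = -49 + 53 y$ ($w{\left(g,y \right)} = 4 - - 53 \left(y - 1\right) = 4 - - 53 \left(-1 + y\right) = 4 - \left(53 - 53 y\right) = 4 + \left(-53 + 53 y\right) = -49 + 53 y$)
$\frac{1}{\left(\left(-112 - 247\right) \left(-306\right) + 142193\right) + w{\left(M{\left(-28 \right)},961 \right)}} = \frac{1}{\left(\left(-112 - 247\right) \left(-306\right) + 142193\right) + \left(-49 + 53 \cdot 961\right)} = \frac{1}{\left(\left(-359\right) \left(-306\right) + 142193\right) + \left(-49 + 50933\right)} = \frac{1}{\left(109854 + 142193\right) + 50884} = \frac{1}{252047 + 50884} = \frac{1}{302931}$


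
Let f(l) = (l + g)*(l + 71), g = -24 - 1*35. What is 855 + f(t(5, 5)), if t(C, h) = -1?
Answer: -3345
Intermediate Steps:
g = -59 (g = -24 - 35 = -59)
f(l) = (-59 + l)*(71 + l) (f(l) = (l - 59)*(l + 71) = (-59 + l)*(71 + l))
855 + f(t(5, 5)) = 855 + (-4189 + (-1)² + 12*(-1)) = 855 + (-4189 + 1 - 12) = 855 - 4200 = -3345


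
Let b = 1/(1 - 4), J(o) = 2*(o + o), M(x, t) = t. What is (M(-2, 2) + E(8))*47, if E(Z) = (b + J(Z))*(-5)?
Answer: -22043/3 ≈ -7347.7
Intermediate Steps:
J(o) = 4*o (J(o) = 2*(2*o) = 4*o)
b = -1/3 (b = 1/(-3) = -1/3 ≈ -0.33333)
E(Z) = 5/3 - 20*Z (E(Z) = (-1/3 + 4*Z)*(-5) = 5/3 - 20*Z)
(M(-2, 2) + E(8))*47 = (2 + (5/3 - 20*8))*47 = (2 + (5/3 - 160))*47 = (2 - 475/3)*47 = -469/3*47 = -22043/3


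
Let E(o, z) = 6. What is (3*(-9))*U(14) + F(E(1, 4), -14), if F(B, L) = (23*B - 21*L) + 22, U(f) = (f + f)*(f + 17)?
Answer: -22982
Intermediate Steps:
U(f) = 2*f*(17 + f) (U(f) = (2*f)*(17 + f) = 2*f*(17 + f))
F(B, L) = 22 - 21*L + 23*B (F(B, L) = (-21*L + 23*B) + 22 = 22 - 21*L + 23*B)
(3*(-9))*U(14) + F(E(1, 4), -14) = (3*(-9))*(2*14*(17 + 14)) + (22 - 21*(-14) + 23*6) = -54*14*31 + (22 + 294 + 138) = -27*868 + 454 = -23436 + 454 = -22982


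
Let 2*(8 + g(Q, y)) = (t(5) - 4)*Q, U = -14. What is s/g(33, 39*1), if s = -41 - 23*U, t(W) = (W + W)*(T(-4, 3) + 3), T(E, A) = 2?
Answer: 281/751 ≈ 0.37417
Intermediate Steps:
t(W) = 10*W (t(W) = (W + W)*(2 + 3) = (2*W)*5 = 10*W)
s = 281 (s = -41 - 23*(-14) = -41 + 322 = 281)
g(Q, y) = -8 + 23*Q (g(Q, y) = -8 + ((10*5 - 4)*Q)/2 = -8 + ((50 - 4)*Q)/2 = -8 + (46*Q)/2 = -8 + 23*Q)
s/g(33, 39*1) = 281/(-8 + 23*33) = 281/(-8 + 759) = 281/751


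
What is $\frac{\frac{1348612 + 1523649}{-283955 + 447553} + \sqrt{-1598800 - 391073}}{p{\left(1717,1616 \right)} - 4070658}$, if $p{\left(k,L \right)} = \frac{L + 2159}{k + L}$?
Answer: $- \frac{9573245913}{2219615756861722} - \frac{9999 i \sqrt{221097}}{13567499339} \approx -4.313 \cdot 10^{-6} - 0.00034654 i$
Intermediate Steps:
$p{\left(k,L \right)} = \frac{2159 + L}{L + k}$
$\frac{\frac{1348612 + 1523649}{-283955 + 447553} + \sqrt{-1598800 - 391073}}{p{\left(1717,1616 \right)} - 4070658} = \frac{\frac{1348612 + 1523649}{-283955 + 447553} + \sqrt{-1598800 - 391073}}{\frac{2159 + 1616}{1616 + 1717} - 4070658} = \frac{\frac{2872261}{163598} + \sqrt{-1989873}}{\frac{1}{3333} \cdot 3775 - 4070658} = \frac{2872261 \cdot \frac{1}{163598} + 3 i \sqrt{221097}}{\frac{1}{3333} \cdot 3775 - 4070658} = \frac{\frac{2872261}{163598} + 3 i \sqrt{221097}}{\frac{3775}{3333} - 4070658} = \frac{\frac{2872261}{163598} + 3 i \sqrt{221097}}{- \frac{13567499339}{3333}} = \left(\frac{2872261}{163598} + 3 i \sqrt{221097}\right) \left(- \frac{3333}{13567499339}\right) = - \frac{9573245913}{2219615756861722} - \frac{9999 i \sqrt{221097}}{13567499339}$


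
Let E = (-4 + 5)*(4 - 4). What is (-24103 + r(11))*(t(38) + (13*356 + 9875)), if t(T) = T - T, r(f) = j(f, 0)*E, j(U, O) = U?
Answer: -349565809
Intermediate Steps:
E = 0 (E = 1*0 = 0)
r(f) = 0 (r(f) = f*0 = 0)
t(T) = 0
(-24103 + r(11))*(t(38) + (13*356 + 9875)) = (-24103 + 0)*(0 + (13*356 + 9875)) = -24103*(0 + (4628 + 9875)) = -24103*(0 + 14503) = -24103*14503 = -349565809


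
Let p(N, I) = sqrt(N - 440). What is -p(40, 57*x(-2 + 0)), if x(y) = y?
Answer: -20*I ≈ -20.0*I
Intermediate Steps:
p(N, I) = sqrt(-440 + N)
-p(40, 57*x(-2 + 0)) = -sqrt(-440 + 40) = -sqrt(-400) = -20*I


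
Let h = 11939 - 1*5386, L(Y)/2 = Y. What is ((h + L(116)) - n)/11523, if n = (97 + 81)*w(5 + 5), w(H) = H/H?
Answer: 6607/11523 ≈ 0.57337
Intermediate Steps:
w(H) = 1
L(Y) = 2*Y
n = 178 (n = (97 + 81)*1 = 178*1 = 178)
h = 6553 (h = 11939 - 5386 = 6553)
((h + L(116)) - n)/11523 = ((6553 + 2*116) - 1*178)/11523 = ((6553 + 232) - 178)*(1/11523) = (6785 - 178)*(1/11523) = 6607*(1/11523) = 6607/11523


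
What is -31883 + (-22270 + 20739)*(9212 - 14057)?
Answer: 7385812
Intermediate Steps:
-31883 + (-22270 + 20739)*(9212 - 14057) = -31883 - 1531*(-4845) = -31883 + 7417695 = 7385812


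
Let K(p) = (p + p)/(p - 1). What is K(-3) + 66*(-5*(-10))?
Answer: 6603/2 ≈ 3301.5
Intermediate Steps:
K(p) = 2*p/(-1 + p) (K(p) = (2*p)/(-1 + p) = 2*p/(-1 + p))
K(-3) + 66*(-5*(-10)) = 2*(-3)/(-1 - 3) + 66*(-5*(-10)) = 2*(-3)/(-4) + 66*50 = 2*(-3)*(-¼) + 3300 = 3/2 + 3300 = 6603/2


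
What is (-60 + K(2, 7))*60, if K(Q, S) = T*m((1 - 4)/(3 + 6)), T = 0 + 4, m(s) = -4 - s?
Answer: -4480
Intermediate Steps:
T = 4
K(Q, S) = -44/3 (K(Q, S) = 4*(-4 - (1 - 4)/(3 + 6)) = 4*(-4 - (-3)/9) = 4*(-4 - 1*(-⅓)) = 4*(-4 + ⅓) = 4*(-11/3) = -44/3)
(-60 + K(2, 7))*60 = (-60 - 44/3)*60 = -224/3*60 = -4480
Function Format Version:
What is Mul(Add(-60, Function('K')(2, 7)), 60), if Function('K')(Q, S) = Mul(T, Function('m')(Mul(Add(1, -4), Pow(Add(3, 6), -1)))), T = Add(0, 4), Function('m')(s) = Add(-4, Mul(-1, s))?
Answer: -4480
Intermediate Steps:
T = 4
Function('K')(Q, S) = Rational(-44, 3) (Function('K')(Q, S) = Mul(4, Add(-4, Mul(-1, Mul(Add(1, -4), Pow(Add(3, 6), -1))))) = Mul(4, Add(-4, Mul(-1, Mul(-3, Pow(9, -1))))) = Mul(4, Add(-4, Mul(-1, Mul(-3, Rational(1, 9))))) = Mul(4, Add(-4, Mul(-1, Rational(-1, 3)))) = Mul(4, Add(-4, Rational(1, 3))) = Mul(4, Rational(-11, 3)) = Rational(-44, 3))
Mul(Add(-60, Function('K')(2, 7)), 60) = Mul(Add(-60, Rational(-44, 3)), 60) = Mul(Rational(-224, 3), 60) = -4480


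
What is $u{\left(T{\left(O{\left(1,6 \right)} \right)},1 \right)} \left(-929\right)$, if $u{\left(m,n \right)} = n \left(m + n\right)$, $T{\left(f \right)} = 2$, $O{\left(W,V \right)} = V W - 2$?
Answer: $-2787$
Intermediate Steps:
$O{\left(W,V \right)} = -2 + V W$
$u{\left(T{\left(O{\left(1,6 \right)} \right)},1 \right)} \left(-929\right) = 1 \left(2 + 1\right) \left(-929\right) = 1 \cdot 3 \left(-929\right) = 3 \left(-929\right) = -2787$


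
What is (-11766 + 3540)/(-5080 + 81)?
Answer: 8226/4999 ≈ 1.6455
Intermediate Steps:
(-11766 + 3540)/(-5080 + 81) = -8226/(-4999) = -8226*(-1/4999) = 8226/4999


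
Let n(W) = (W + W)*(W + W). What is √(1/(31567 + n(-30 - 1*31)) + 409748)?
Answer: √884111375215399/46451 ≈ 640.12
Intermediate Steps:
n(W) = 4*W² (n(W) = (2*W)*(2*W) = 4*W²)
√(1/(31567 + n(-30 - 1*31)) + 409748) = √(1/(31567 + 4*(-30 - 1*31)²) + 409748) = √(1/(31567 + 4*(-30 - 31)²) + 409748) = √(1/(31567 + 4*(-61)²) + 409748) = √(1/(31567 + 4*3721) + 409748) = √(1/(31567 + 14884) + 409748) = √(1/46451 + 409748) = √(19033204349/46451) = √884111375215399/46451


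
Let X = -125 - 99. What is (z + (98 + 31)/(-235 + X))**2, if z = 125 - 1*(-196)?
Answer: 2407864900/23409 ≈ 1.0286e+5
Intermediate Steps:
X = -224
z = 321 (z = 125 + 196 = 321)
(z + (98 + 31)/(-235 + X))**2 = (321 + (98 + 31)/(-235 - 224))**2 = (321 + 129/(-459))**2 = (321 + 129*(-1/459))**2 = (321 - 43/153)**2 = (49070/153)**2 = 2407864900/23409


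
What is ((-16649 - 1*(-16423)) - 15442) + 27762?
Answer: 12094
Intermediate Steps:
((-16649 - 1*(-16423)) - 15442) + 27762 = ((-16649 + 16423) - 15442) + 27762 = (-226 - 15442) + 27762 = -15668 + 27762 = 12094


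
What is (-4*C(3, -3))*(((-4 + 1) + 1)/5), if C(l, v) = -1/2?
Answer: -⅘ ≈ -0.80000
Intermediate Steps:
C(l, v) = -½ (C(l, v) = -1*½ = -½)
(-4*C(3, -3))*(((-4 + 1) + 1)/5) = (-4*(-½))*(((-4 + 1) + 1)/5) = 2*((-3 + 1)*(⅕)) = 2*(-2*⅕) = 2*(-⅖) = -⅘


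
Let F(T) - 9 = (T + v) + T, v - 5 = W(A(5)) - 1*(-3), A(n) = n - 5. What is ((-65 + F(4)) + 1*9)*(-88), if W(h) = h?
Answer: 2728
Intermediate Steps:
A(n) = -5 + n
v = 8 (v = 5 + ((-5 + 5) - 1*(-3)) = 5 + (0 + 3) = 5 + 3 = 8)
F(T) = 17 + 2*T (F(T) = 9 + ((T + 8) + T) = 9 + ((8 + T) + T) = 9 + (8 + 2*T) = 17 + 2*T)
((-65 + F(4)) + 1*9)*(-88) = ((-65 + (17 + 2*4)) + 1*9)*(-88) = ((-65 + (17 + 8)) + 9)*(-88) = ((-65 + 25) + 9)*(-88) = (-40 + 9)*(-88) = -31*(-88) = 2728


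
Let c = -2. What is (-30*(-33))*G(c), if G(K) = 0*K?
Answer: 0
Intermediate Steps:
G(K) = 0
(-30*(-33))*G(c) = -30*(-33)*0 = 990*0 = 0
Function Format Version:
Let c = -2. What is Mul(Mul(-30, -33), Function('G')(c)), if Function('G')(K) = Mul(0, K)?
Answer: 0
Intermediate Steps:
Function('G')(K) = 0
Mul(Mul(-30, -33), Function('G')(c)) = Mul(Mul(-30, -33), 0) = Mul(990, 0) = 0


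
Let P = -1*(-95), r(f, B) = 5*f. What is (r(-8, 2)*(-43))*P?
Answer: 163400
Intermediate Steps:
P = 95
(r(-8, 2)*(-43))*P = ((5*(-8))*(-43))*95 = -40*(-43)*95 = 1720*95 = 163400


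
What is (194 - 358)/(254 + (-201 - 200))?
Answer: 164/147 ≈ 1.1156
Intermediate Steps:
(194 - 358)/(254 + (-201 - 200)) = -164/(254 - 401) = -164/(-147) = -164*(-1/147) = 164/147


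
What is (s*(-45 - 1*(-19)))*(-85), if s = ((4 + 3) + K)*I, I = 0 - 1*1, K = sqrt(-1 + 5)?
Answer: -19890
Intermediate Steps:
K = 2 (K = sqrt(4) = 2)
I = -1 (I = 0 - 1 = -1)
s = -9 (s = ((4 + 3) + 2)*(-1) = (7 + 2)*(-1) = 9*(-1) = -9)
(s*(-45 - 1*(-19)))*(-85) = -9*(-45 - 1*(-19))*(-85) = -9*(-45 + 19)*(-85) = -9*(-26)*(-85) = 234*(-85) = -19890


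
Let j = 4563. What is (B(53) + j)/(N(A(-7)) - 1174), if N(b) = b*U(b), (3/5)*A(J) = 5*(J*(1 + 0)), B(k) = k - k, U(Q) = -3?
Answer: -169/37 ≈ -4.5676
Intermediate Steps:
B(k) = 0
A(J) = 25*J/3 (A(J) = 5*(5*(J*(1 + 0)))/3 = 5*(5*(J*1))/3 = 5*(5*J)/3 = 25*J/3)
N(b) = -3*b (N(b) = b*(-3) = -3*b)
(B(53) + j)/(N(A(-7)) - 1174) = (0 + 4563)/(-25*(-7) - 1174) = 4563/(-3*(-175/3) - 1174) = 4563/(175 - 1174) = 4563/(-999) = 4563*(-1/999) = -169/37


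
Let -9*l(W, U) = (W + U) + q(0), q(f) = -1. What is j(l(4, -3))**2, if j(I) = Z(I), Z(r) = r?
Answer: 0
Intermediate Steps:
l(W, U) = 1/9 - U/9 - W/9 (l(W, U) = -((W + U) - 1)/9 = -((U + W) - 1)/9 = -(-1 + U + W)/9 = 1/9 - U/9 - W/9)
j(I) = I
j(l(4, -3))**2 = (1/9 - 1/9*(-3) - 1/9*4)**2 = (1/9 + 1/3 - 4/9)**2 = 0**2 = 0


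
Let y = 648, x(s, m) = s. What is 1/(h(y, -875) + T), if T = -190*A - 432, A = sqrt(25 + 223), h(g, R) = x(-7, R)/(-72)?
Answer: 2238984/45444291791 - 1969920*sqrt(62)/45444291791 ≈ -0.00029205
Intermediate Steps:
h(g, R) = 7/72 (h(g, R) = -7/(-72) = -7*(-1/72) = 7/72)
A = 2*sqrt(62) (A = sqrt(248) = 2*sqrt(62) ≈ 15.748)
T = -432 - 380*sqrt(62) (T = -380*sqrt(62) - 432 = -432 - 380*sqrt(62) ≈ -3424.1)
1/(h(y, -875) + T) = 1/(7/72 + (-432 - 380*sqrt(62))) = 1/(-31097/72 - 380*sqrt(62))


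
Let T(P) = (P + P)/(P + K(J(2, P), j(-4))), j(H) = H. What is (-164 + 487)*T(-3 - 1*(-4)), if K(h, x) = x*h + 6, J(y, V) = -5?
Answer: 646/27 ≈ 23.926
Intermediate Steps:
K(h, x) = 6 + h*x (K(h, x) = h*x + 6 = 6 + h*x)
T(P) = 2*P/(26 + P) (T(P) = (P + P)/(P + (6 - 5*(-4))) = (2*P)/(P + (6 + 20)) = (2*P)/(P + 26) = (2*P)/(26 + P) = 2*P/(26 + P))
(-164 + 487)*T(-3 - 1*(-4)) = (-164 + 487)*(2*(-3 - 1*(-4))/(26 + (-3 - 1*(-4)))) = 323*(2*(-3 + 4)/(26 + (-3 + 4))) = 323*(2*1/(26 + 1)) = 323*(2*1/27) = 323*(2*1*(1/27)) = 323*(2/27) = 646/27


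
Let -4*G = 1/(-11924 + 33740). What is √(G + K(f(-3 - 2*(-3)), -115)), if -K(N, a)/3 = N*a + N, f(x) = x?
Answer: √54256914978/7272 ≈ 32.031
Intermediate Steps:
K(N, a) = -3*N - 3*N*a (K(N, a) = -3*(N*a + N) = -3*(N + N*a) = -3*N - 3*N*a)
G = -1/87264 (G = -1/(4*(-11924 + 33740)) = -¼/21816 = -¼*1/21816 = -1/87264 ≈ -1.1459e-5)
√(G + K(f(-3 - 2*(-3)), -115)) = √(-1/87264 - 3*(-3 - 2*(-3))*(1 - 115)) = √(-1/87264 - 3*(-3 + 6)*(-114)) = √(-1/87264 - 3*3*(-114)) = √(-1/87264 + 1026) = √(89532863/87264) = √54256914978/7272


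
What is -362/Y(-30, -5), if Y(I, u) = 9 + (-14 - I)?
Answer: -362/25 ≈ -14.480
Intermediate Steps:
Y(I, u) = -5 - I
-362/Y(-30, -5) = -362/(-5 - 1*(-30)) = -362/(-5 + 30) = -362/25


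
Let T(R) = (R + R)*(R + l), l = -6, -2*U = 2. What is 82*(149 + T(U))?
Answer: 13366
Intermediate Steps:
U = -1 (U = -½*2 = -1)
T(R) = 2*R*(-6 + R) (T(R) = (R + R)*(R - 6) = (2*R)*(-6 + R) = 2*R*(-6 + R))
82*(149 + T(U)) = 82*(149 + 2*(-1)*(-6 - 1)) = 82*(149 + 2*(-1)*(-7)) = 82*(149 + 14) = 82*163 = 13366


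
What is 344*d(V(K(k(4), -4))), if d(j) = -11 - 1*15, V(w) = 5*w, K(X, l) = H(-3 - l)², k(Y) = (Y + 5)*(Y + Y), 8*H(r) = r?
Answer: -8944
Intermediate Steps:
H(r) = r/8
k(Y) = 2*Y*(5 + Y) (k(Y) = (5 + Y)*(2*Y) = 2*Y*(5 + Y))
K(X, l) = (-3/8 - l/8)² (K(X, l) = ((-3 - l)/8)² = (-3/8 - l/8)²)
d(j) = -26 (d(j) = -11 - 15 = -26)
344*d(V(K(k(4), -4))) = 344*(-26) = -8944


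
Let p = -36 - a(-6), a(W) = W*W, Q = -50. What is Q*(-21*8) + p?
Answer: 8328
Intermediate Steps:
a(W) = W²
p = -72 (p = -36 - 1*(-6)² = -36 - 1*36 = -36 - 36 = -72)
Q*(-21*8) + p = -(-1050)*8 - 72 = -50*(-168) - 72 = 8400 - 72 = 8328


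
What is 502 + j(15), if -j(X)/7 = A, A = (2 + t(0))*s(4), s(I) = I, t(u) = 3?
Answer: 362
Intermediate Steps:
A = 20 (A = (2 + 3)*4 = 5*4 = 20)
j(X) = -140 (j(X) = -7*20 = -140)
502 + j(15) = 502 - 140 = 362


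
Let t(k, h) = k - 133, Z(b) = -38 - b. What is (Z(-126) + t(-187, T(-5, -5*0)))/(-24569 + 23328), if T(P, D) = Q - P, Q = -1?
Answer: 232/1241 ≈ 0.18695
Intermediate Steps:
T(P, D) = -1 - P
t(k, h) = -133 + k
(Z(-126) + t(-187, T(-5, -5*0)))/(-24569 + 23328) = ((-38 - 1*(-126)) + (-133 - 187))/(-24569 + 23328) = ((-38 + 126) - 320)/(-1241) = (88 - 320)*(-1/1241) = -232*(-1/1241) = 232/1241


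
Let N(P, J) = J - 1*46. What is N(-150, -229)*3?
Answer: -825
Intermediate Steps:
N(P, J) = -46 + J (N(P, J) = J - 46 = -46 + J)
N(-150, -229)*3 = (-46 - 229)*3 = -275*3 = -825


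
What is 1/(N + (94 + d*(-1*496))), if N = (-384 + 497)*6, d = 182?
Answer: -1/89500 ≈ -1.1173e-5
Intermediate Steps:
N = 678 (N = 113*6 = 678)
1/(N + (94 + d*(-1*496))) = 1/(678 + (94 + 182*(-1*496))) = 1/(678 + (94 + 182*(-496))) = 1/(678 + (94 - 90272)) = 1/(678 - 90178) = 1/(-89500) = -1/89500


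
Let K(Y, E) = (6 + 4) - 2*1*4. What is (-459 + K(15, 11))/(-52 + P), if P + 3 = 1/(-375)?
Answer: 171375/20626 ≈ 8.3087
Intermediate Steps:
K(Y, E) = 2 (K(Y, E) = 10 - 2*4 = 10 - 8 = 2)
P = -1126/375 (P = -3 + 1/(-375) = -3 - 1/375 = -1126/375 ≈ -3.0027)
(-459 + K(15, 11))/(-52 + P) = (-459 + 2)/(-52 - 1126/375) = -457/(-20626/375) = -457*(-375/20626) = 171375/20626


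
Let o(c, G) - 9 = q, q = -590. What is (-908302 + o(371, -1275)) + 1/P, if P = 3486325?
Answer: -3168661524974/3486325 ≈ -9.0888e+5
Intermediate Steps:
o(c, G) = -581 (o(c, G) = 9 - 590 = -581)
(-908302 + o(371, -1275)) + 1/P = (-908302 - 581) + 1/3486325 = -908883 + 1/3486325 = -3168661524974/3486325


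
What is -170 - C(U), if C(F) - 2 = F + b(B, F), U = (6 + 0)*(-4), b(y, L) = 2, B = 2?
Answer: -150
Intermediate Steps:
U = -24 (U = 6*(-4) = -24)
C(F) = 4 + F (C(F) = 2 + (F + 2) = 2 + (2 + F) = 4 + F)
-170 - C(U) = -170 - (4 - 24) = -170 - 1*(-20) = -170 + 20 = -150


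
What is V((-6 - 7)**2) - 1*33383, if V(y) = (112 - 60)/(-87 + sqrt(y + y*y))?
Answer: -706413139/21161 + 676*sqrt(170)/21161 ≈ -33382.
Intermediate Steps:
V(y) = 52/(-87 + sqrt(y + y**2))
V((-6 - 7)**2) - 1*33383 = 52/(-87 + sqrt((-6 - 7)**2*(1 + (-6 - 7)**2))) - 1*33383 = 52/(-87 + sqrt((-13)**2*(1 + (-13)**2))) - 33383 = 52/(-87 + sqrt(169*(1 + 169))) - 33383 = 52/(-87 + sqrt(169*170)) - 33383 = 52/(-87 + sqrt(28730)) - 33383 = 52/(-87 + 13*sqrt(170)) - 33383 = -33383 + 52/(-87 + 13*sqrt(170))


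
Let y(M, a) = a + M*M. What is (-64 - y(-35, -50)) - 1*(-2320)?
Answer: 1081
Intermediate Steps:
y(M, a) = a + M**2
(-64 - y(-35, -50)) - 1*(-2320) = (-64 - (-50 + (-35)**2)) - 1*(-2320) = (-64 - (-50 + 1225)) + 2320 = (-64 - 1*1175) + 2320 = (-64 - 1175) + 2320 = -1239 + 2320 = 1081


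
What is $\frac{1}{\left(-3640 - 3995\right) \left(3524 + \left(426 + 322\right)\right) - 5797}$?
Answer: $- \frac{1}{32622517} \approx -3.0654 \cdot 10^{-8}$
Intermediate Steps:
$\frac{1}{\left(-3640 - 3995\right) \left(3524 + \left(426 + 322\right)\right) - 5797} = \frac{1}{- 7635 \left(3524 + 748\right) - 5797} = \frac{1}{\left(-7635\right) 4272 - 5797} = \frac{1}{-32616720 - 5797} = \frac{1}{-32622517} = - \frac{1}{32622517}$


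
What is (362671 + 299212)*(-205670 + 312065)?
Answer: 70421041785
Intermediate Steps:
(362671 + 299212)*(-205670 + 312065) = 661883*106395 = 70421041785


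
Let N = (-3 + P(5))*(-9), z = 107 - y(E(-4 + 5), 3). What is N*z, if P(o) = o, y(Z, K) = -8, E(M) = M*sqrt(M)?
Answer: -2070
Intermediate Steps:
E(M) = M**(3/2)
z = 115 (z = 107 - 1*(-8) = 107 + 8 = 115)
N = -18 (N = (-3 + 5)*(-9) = 2*(-9) = -18)
N*z = -18*115 = -2070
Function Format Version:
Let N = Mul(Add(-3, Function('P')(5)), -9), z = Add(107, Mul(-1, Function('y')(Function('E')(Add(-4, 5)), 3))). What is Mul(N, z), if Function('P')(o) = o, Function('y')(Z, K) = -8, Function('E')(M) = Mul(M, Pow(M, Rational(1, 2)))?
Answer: -2070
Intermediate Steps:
Function('E')(M) = Pow(M, Rational(3, 2))
z = 115 (z = Add(107, Mul(-1, -8)) = Add(107, 8) = 115)
N = -18 (N = Mul(Add(-3, 5), -9) = Mul(2, -9) = -18)
Mul(N, z) = Mul(-18, 115) = -2070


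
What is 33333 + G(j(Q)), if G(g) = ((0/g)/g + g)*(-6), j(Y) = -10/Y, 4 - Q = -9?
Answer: 433389/13 ≈ 33338.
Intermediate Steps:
Q = 13 (Q = 4 - 1*(-9) = 4 + 9 = 13)
G(g) = -6*g (G(g) = (0/g + g)*(-6) = (0 + g)*(-6) = g*(-6) = -6*g)
33333 + G(j(Q)) = 33333 - (-60)/13 = 33333 - 6*(-10/13) = 33333 + 60/13 = 433389/13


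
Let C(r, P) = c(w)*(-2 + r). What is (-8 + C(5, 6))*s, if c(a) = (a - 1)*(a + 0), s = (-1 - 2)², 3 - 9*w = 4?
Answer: -206/3 ≈ -68.667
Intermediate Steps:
w = -⅑ (w = ⅓ - ⅑*4 = ⅓ - 4/9 = -⅑ ≈ -0.11111)
s = 9 (s = (-3)² = 9)
c(a) = a*(-1 + a) (c(a) = (-1 + a)*a = a*(-1 + a))
C(r, P) = -20/81 + 10*r/81 (C(r, P) = (-(-1 - ⅑)/9)*(-2 + r) = (-⅑*(-10/9))*(-2 + r) = 10*(-2 + r)/81 = -20/81 + 10*r/81)
(-8 + C(5, 6))*s = (-8 + (-20/81 + (10/81)*5))*9 = (-8 + (-20/81 + 50/81))*9 = (-8 + 10/27)*9 = -206/27*9 = -206/3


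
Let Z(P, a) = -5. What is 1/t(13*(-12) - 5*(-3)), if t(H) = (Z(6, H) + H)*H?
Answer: 1/20586 ≈ 4.8577e-5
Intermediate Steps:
t(H) = H*(-5 + H) (t(H) = (-5 + H)*H = H*(-5 + H))
1/t(13*(-12) - 5*(-3)) = 1/((13*(-12) - 5*(-3))*(-5 + (13*(-12) - 5*(-3)))) = 1/((-156 + 15)*(-5 + (-156 + 15))) = 1/(-141*(-5 - 141)) = 1/(-141*(-146)) = 1/20586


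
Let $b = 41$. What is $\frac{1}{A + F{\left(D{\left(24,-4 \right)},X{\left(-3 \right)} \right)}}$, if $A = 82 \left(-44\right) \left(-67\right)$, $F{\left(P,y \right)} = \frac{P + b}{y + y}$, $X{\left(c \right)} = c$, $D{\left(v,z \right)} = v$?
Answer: $\frac{6}{1450351} \approx 4.1369 \cdot 10^{-6}$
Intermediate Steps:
$F{\left(P,y \right)} = \frac{41 + P}{2 y}$ ($F{\left(P,y \right)} = \frac{P + 41}{y + y} = \frac{41 + P}{2 y}$)
$A = 241736$ ($A = \left(-3608\right) \left(-67\right) = 241736$)
$\frac{1}{A + F{\left(D{\left(24,-4 \right)},X{\left(-3 \right)} \right)}} = \frac{1}{241736 + \frac{41 + 24}{2 \left(-3\right)}} = \frac{1}{241736 + \frac{1}{2} \left(- \frac{1}{3}\right) 65} = \frac{1}{241736 - \frac{65}{6}} = \frac{1}{\frac{1450351}{6}} = \frac{6}{1450351}$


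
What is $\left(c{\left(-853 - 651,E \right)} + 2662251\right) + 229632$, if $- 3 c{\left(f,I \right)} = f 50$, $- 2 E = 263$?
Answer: $\frac{8750849}{3} \approx 2.9169 \cdot 10^{6}$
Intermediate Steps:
$E = - \frac{263}{2}$ ($E = \left(- \frac{1}{2}\right) 263 = - \frac{263}{2} \approx -131.5$)
$c{\left(f,I \right)} = - \frac{50 f}{3}$ ($c{\left(f,I \right)} = - \frac{f 50}{3} = - \frac{50 f}{3}$)
$\left(c{\left(-853 - 651,E \right)} + 2662251\right) + 229632 = \left(- \frac{50 \left(-853 - 651\right)}{3} + 2662251\right) + 229632 = \left(\left(- \frac{50}{3}\right) \left(-1504\right) + 2662251\right) + 229632 = \left(\frac{75200}{3} + 2662251\right) + 229632 = \frac{8061953}{3} + 229632 = \frac{8750849}{3}$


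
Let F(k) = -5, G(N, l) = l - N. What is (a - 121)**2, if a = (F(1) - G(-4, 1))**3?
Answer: 1256641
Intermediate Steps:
a = -1000 (a = (-5 - (1 - 1*(-4)))**3 = (-5 - (1 + 4))**3 = (-5 - 1*5)**3 = (-5 - 5)**3 = (-10)**3 = -1000)
(a - 121)**2 = (-1000 - 121)**2 = (-1121)**2 = 1256641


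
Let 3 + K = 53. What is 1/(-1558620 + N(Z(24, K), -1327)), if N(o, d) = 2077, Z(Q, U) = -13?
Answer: -1/1556543 ≈ -6.4245e-7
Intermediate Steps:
K = 50 (K = -3 + 53 = 50)
1/(-1558620 + N(Z(24, K), -1327)) = 1/(-1558620 + 2077) = 1/(-1556543) = -1/1556543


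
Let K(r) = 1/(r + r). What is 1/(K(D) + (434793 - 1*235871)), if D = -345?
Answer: 690/137256179 ≈ 5.0271e-6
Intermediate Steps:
K(r) = 1/(2*r)
1/(K(D) + (434793 - 1*235871)) = 1/((½)/(-345) + (434793 - 1*235871)) = 1/((½)*(-1/345) + (434793 - 235871)) = 1/(-1/690 + 198922) = 1/(137256179/690) = 690/137256179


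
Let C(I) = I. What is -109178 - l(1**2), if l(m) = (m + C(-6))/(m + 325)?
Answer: -35592023/326 ≈ -1.0918e+5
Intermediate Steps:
l(m) = (-6 + m)/(325 + m) (l(m) = (m - 6)/(m + 325) = (-6 + m)/(325 + m))
-109178 - l(1**2) = -109178 - (-6 + 1**2)/(325 + 1**2) = -109178 - (-6 + 1)/(325 + 1) = -109178 - (-5)/326 = -109178 - 1*(-5/326) = -109178 + 5/326 = -35592023/326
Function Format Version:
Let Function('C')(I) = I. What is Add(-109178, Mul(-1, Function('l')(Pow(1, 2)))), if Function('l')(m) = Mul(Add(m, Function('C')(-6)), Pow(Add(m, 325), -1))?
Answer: Rational(-35592023, 326) ≈ -1.0918e+5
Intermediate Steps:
Function('l')(m) = Mul(Pow(Add(325, m), -1), Add(-6, m)) (Function('l')(m) = Mul(Add(m, -6), Pow(Add(m, 325), -1)) = Mul(Add(-6, m), Pow(Add(325, m), -1)) = Mul(Pow(Add(325, m), -1), Add(-6, m)))
Add(-109178, Mul(-1, Function('l')(Pow(1, 2)))) = Add(-109178, Mul(-1, Mul(Pow(Add(325, Pow(1, 2)), -1), Add(-6, Pow(1, 2))))) = Add(-109178, Mul(-1, Mul(Pow(Add(325, 1), -1), Add(-6, 1)))) = Add(-109178, Mul(-1, Mul(Pow(326, -1), -5))) = Add(-109178, Mul(-1, Mul(Rational(1, 326), -5))) = Add(-109178, Mul(-1, Rational(-5, 326))) = Add(-109178, Rational(5, 326)) = Rational(-35592023, 326)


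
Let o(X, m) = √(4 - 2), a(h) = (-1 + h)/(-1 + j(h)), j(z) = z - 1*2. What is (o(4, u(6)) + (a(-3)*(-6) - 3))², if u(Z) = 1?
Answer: (7 - √2)² ≈ 31.201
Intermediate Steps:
j(z) = -2 + z (j(z) = z - 2 = -2 + z)
a(h) = (-1 + h)/(-3 + h) (a(h) = (-1 + h)/(-1 + (-2 + h)) = (-1 + h)/(-3 + h))
o(X, m) = √2
(o(4, u(6)) + (a(-3)*(-6) - 3))² = (√2 + (((-1 - 3)/(-3 - 3))*(-6) - 3))² = (√2 + ((-4/(-6))*(-6) - 3))² = (√2 + (-⅙*(-4)*(-6) - 3))² = (√2 + ((⅔)*(-6) - 3))² = (√2 + (-4 - 3))² = (√2 - 7)² = (-7 + √2)²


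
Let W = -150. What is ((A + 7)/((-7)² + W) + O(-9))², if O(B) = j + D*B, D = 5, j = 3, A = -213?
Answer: 16289296/10201 ≈ 1596.8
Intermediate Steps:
O(B) = 3 + 5*B
((A + 7)/((-7)² + W) + O(-9))² = ((-213 + 7)/((-7)² - 150) + (3 + 5*(-9)))² = (-206/(49 - 150) + (3 - 45))² = (-206/(-101) - 42)² = (-206*(-1/101) - 42)² = (206/101 - 42)² = (-4036/101)² = 16289296/10201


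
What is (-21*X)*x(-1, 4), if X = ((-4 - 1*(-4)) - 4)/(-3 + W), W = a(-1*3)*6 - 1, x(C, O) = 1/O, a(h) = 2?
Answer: 21/8 ≈ 2.6250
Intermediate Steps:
W = 11 (W = 2*6 - 1 = 12 - 1 = 11)
X = -½ (X = ((-4 - 1*(-4)) - 4)/(-3 + 11) = ((-4 + 4) - 4)/8 = (0 - 4)*(⅛) = -4*⅛ = -½ ≈ -0.50000)
(-21*X)*x(-1, 4) = -21*(-½)/4 = (21/2)*(¼) = 21/8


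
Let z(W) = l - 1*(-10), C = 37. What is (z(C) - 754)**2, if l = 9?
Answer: 540225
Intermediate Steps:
z(W) = 19 (z(W) = 9 - 1*(-10) = 9 + 10 = 19)
(z(C) - 754)**2 = (19 - 754)**2 = (-735)**2 = 540225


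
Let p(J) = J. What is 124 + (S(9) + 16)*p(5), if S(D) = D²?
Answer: 609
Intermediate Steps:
124 + (S(9) + 16)*p(5) = 124 + (9² + 16)*5 = 124 + (81 + 16)*5 = 124 + 97*5 = 124 + 485 = 609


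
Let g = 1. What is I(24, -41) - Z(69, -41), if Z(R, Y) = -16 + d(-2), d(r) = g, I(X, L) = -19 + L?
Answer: -45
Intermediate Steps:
d(r) = 1
Z(R, Y) = -15 (Z(R, Y) = -16 + 1 = -15)
I(24, -41) - Z(69, -41) = (-19 - 41) - 1*(-15) = -60 + 15 = -45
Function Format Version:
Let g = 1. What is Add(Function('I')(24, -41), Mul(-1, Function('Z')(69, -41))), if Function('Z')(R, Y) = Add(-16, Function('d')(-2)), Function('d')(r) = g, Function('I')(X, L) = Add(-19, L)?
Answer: -45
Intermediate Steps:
Function('d')(r) = 1
Function('Z')(R, Y) = -15 (Function('Z')(R, Y) = Add(-16, 1) = -15)
Add(Function('I')(24, -41), Mul(-1, Function('Z')(69, -41))) = Add(Add(-19, -41), Mul(-1, -15)) = Add(-60, 15) = -45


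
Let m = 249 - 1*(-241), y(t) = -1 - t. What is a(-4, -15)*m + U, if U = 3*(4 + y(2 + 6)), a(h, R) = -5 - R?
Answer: 4885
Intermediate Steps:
m = 490 (m = 249 + 241 = 490)
U = -15 (U = 3*(4 + (-1 - (2 + 6))) = 3*(4 + (-1 - 1*8)) = 3*(4 + (-1 - 8)) = 3*(4 - 9) = 3*(-5) = -15)
a(-4, -15)*m + U = (-5 - 1*(-15))*490 - 15 = (-5 + 15)*490 - 15 = 10*490 - 15 = 4900 - 15 = 4885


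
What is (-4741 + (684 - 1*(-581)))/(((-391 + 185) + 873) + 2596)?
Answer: -3476/3263 ≈ -1.0653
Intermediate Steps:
(-4741 + (684 - 1*(-581)))/(((-391 + 185) + 873) + 2596) = (-4741 + (684 + 581))/((-206 + 873) + 2596) = (-4741 + 1265)/(667 + 2596) = -3476/3263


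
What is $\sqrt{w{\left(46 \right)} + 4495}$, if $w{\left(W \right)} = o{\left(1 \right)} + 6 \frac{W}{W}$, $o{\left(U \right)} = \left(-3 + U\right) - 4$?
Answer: $\sqrt{4495} \approx 67.045$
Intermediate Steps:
$o{\left(U \right)} = -7 + U$
$w{\left(W \right)} = 0$ ($w{\left(W \right)} = \left(-7 + 1\right) + 6 \frac{W}{W} = -6 + 6 \cdot 1 = -6 + 6 = 0$)
$\sqrt{w{\left(46 \right)} + 4495} = \sqrt{0 + 4495} = \sqrt{4495}$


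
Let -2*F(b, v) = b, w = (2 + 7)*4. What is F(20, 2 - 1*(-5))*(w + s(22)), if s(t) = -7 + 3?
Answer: -320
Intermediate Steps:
w = 36 (w = 9*4 = 36)
s(t) = -4
F(b, v) = -b/2
F(20, 2 - 1*(-5))*(w + s(22)) = (-½*20)*(36 - 4) = -10*32 = -320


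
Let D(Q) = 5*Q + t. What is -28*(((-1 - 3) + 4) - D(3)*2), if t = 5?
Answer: 1120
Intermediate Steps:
D(Q) = 5 + 5*Q (D(Q) = 5*Q + 5 = 5 + 5*Q)
-28*(((-1 - 3) + 4) - D(3)*2) = -28*(((-1 - 3) + 4) - (5 + 5*3)*2) = -28*((-4 + 4) - (5 + 15)*2) = -28*(0 - 20*2) = -28*(0 - 1*40) = -28*(0 - 40) = -28*(-40) = 1120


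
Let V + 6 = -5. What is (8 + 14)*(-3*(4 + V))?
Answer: 462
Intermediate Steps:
V = -11 (V = -6 - 5 = -11)
(8 + 14)*(-3*(4 + V)) = (8 + 14)*(-3*(4 - 11)) = 22*(-3*(-7)) = 22*21 = 462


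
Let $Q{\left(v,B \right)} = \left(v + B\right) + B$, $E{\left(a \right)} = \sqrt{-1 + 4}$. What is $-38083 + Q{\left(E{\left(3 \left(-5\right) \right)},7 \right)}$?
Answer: $-38069 + \sqrt{3} \approx -38067.0$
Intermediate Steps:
$E{\left(a \right)} = \sqrt{3}$
$Q{\left(v,B \right)} = v + 2 B$ ($Q{\left(v,B \right)} = \left(B + v\right) + B = v + 2 B$)
$-38083 + Q{\left(E{\left(3 \left(-5\right) \right)},7 \right)} = -38083 + \left(\sqrt{3} + 2 \cdot 7\right) = -38083 + \left(\sqrt{3} + 14\right) = -38083 + \left(14 + \sqrt{3}\right) = -38069 + \sqrt{3}$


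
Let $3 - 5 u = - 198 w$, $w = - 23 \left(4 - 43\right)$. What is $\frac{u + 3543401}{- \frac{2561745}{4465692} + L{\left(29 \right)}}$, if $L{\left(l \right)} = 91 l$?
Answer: $\frac{26637278194296}{19637332405} \approx 1356.5$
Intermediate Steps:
$w = 897$ ($w = \left(-23\right) \left(-39\right) = 897$)
$u = \frac{177609}{5}$ ($u = \frac{3}{5} - \frac{\left(-198\right) 897}{5} = \frac{3}{5} - - \frac{177606}{5} = \frac{3}{5} + \frac{177606}{5} = \frac{177609}{5} \approx 35522.0$)
$\frac{u + 3543401}{- \frac{2561745}{4465692} + L{\left(29 \right)}} = \frac{\frac{177609}{5} + 3543401}{- \frac{2561745}{4465692} + 91 \cdot 29} = \frac{17894614}{5 \left(\left(-2561745\right) \frac{1}{4465692} + 2639\right)} = \frac{17894614}{5 \left(- \frac{853915}{1488564} + 2639\right)} = \frac{17894614}{5 \cdot \frac{3927466481}{1488564}} = \frac{17894614}{5} \cdot \frac{1488564}{3927466481} = \frac{26637278194296}{19637332405}$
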